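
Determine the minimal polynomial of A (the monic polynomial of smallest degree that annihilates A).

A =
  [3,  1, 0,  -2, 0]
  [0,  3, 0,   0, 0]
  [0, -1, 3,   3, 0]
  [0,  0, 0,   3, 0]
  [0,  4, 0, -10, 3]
x^2 - 6*x + 9

The characteristic polynomial is χ_A(x) = (x - 3)^5, so the eigenvalues are known. The minimal polynomial is
  m_A(x) = Π_λ (x − λ)^{k_λ}
where k_λ is the size of the *largest* Jordan block for λ (equivalently, the smallest k with (A − λI)^k v = 0 for every generalised eigenvector v of λ).

  λ = 3: largest Jordan block has size 2, contributing (x − 3)^2

So m_A(x) = (x - 3)^2 = x^2 - 6*x + 9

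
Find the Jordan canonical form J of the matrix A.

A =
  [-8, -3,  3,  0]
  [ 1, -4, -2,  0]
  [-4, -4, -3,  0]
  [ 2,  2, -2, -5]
J_3(-5) ⊕ J_1(-5)

The characteristic polynomial is
  det(x·I − A) = x^4 + 20*x^3 + 150*x^2 + 500*x + 625 = (x + 5)^4

Eigenvalues and multiplicities (the geometric multiplicity of λ is n − rank(A − λI), which equals the number of Jordan blocks for λ):
  λ = -5: algebraic multiplicity = 4, geometric multiplicity = 2

Determining the block sizes for each eigenvalue:
  λ = -5: with am = 4 and gm = 2, the partition is not yet determined (e.g. several partitions of 4 into 2 parts exist). Let N = A − (-5)·I. Computing rank(N^1) = 2, rank(N^2) = 1, rank(N^3) = 0; the number of blocks of size ≥ j is rank(N^{j−1}) − rank(N^j), giving [2, 1, 1]. So we have 1 block(s) of size 3, 1 block(s) of size 1 → block sizes [3, 1]

Assembling the blocks gives a Jordan form
J =
  [-5,  1,  0,  0]
  [ 0, -5,  1,  0]
  [ 0,  0, -5,  0]
  [ 0,  0,  0, -5]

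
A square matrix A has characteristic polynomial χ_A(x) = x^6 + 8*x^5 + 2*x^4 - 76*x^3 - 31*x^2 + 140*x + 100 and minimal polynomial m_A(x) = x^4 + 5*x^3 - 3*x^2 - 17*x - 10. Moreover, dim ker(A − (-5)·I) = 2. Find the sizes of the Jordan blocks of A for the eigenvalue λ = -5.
Block sizes for λ = -5: [1, 1]

Step 1 — from the characteristic polynomial, algebraic multiplicity of λ = -5 is 2. From dim ker(A − (-5)·I) = 2, there are exactly 2 Jordan blocks for λ = -5.
Step 2 — from the minimal polynomial, the factor (x + 5) tells us the largest block for λ = -5 has size 1.
Step 3 — with total size 2, 2 blocks, and largest block 1, the block sizes (in nonincreasing order) are [1, 1].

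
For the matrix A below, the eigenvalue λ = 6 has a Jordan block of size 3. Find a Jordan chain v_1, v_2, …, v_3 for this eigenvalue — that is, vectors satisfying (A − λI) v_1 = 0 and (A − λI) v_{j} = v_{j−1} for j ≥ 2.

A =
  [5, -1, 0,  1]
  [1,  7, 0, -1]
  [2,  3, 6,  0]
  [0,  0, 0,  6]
A Jordan chain for λ = 6 of length 3:
v_1 = (0, 0, 1, 0)ᵀ
v_2 = (-1, 1, 2, 0)ᵀ
v_3 = (1, 0, 0, 0)ᵀ

Let N = A − (6)·I. We want v_3 with N^3 v_3 = 0 but N^2 v_3 ≠ 0; then v_{j-1} := N · v_j for j = 3, …, 2.

Pick v_3 = (1, 0, 0, 0)ᵀ.
Then v_2 = N · v_3 = (-1, 1, 2, 0)ᵀ.
Then v_1 = N · v_2 = (0, 0, 1, 0)ᵀ.

Sanity check: (A − (6)·I) v_1 = (0, 0, 0, 0)ᵀ = 0. ✓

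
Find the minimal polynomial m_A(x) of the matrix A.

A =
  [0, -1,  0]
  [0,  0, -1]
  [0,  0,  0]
x^3

The characteristic polynomial is χ_A(x) = x^3, so the eigenvalues are known. The minimal polynomial is
  m_A(x) = Π_λ (x − λ)^{k_λ}
where k_λ is the size of the *largest* Jordan block for λ (equivalently, the smallest k with (A − λI)^k v = 0 for every generalised eigenvector v of λ).

  λ = 0: largest Jordan block has size 3, contributing (x − 0)^3

So m_A(x) = x^3 = x^3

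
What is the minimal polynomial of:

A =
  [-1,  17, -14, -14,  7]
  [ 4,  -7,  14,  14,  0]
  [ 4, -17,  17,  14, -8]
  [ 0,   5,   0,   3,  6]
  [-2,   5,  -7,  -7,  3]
x^3 - 9*x^2 + 27*x - 27

The characteristic polynomial is χ_A(x) = (x - 3)^5, so the eigenvalues are known. The minimal polynomial is
  m_A(x) = Π_λ (x − λ)^{k_λ}
where k_λ is the size of the *largest* Jordan block for λ (equivalently, the smallest k with (A − λI)^k v = 0 for every generalised eigenvector v of λ).

  λ = 3: largest Jordan block has size 3, contributing (x − 3)^3

So m_A(x) = (x - 3)^3 = x^3 - 9*x^2 + 27*x - 27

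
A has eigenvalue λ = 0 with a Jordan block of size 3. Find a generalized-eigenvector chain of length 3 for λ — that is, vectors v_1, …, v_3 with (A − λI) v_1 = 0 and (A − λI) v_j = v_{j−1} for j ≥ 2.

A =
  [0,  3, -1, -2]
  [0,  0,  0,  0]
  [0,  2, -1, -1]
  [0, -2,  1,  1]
A Jordan chain for λ = 0 of length 3:
v_1 = (2, 0, 0, 0)ᵀ
v_2 = (3, 0, 2, -2)ᵀ
v_3 = (0, 1, 0, 0)ᵀ

Let N = A − (0)·I. We want v_3 with N^3 v_3 = 0 but N^2 v_3 ≠ 0; then v_{j-1} := N · v_j for j = 3, …, 2.

Pick v_3 = (0, 1, 0, 0)ᵀ.
Then v_2 = N · v_3 = (3, 0, 2, -2)ᵀ.
Then v_1 = N · v_2 = (2, 0, 0, 0)ᵀ.

Sanity check: (A − (0)·I) v_1 = (0, 0, 0, 0)ᵀ = 0. ✓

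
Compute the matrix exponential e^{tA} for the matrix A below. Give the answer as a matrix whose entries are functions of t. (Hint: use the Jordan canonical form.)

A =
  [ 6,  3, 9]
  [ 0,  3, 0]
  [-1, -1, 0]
e^{tA} =
  [3*t*exp(3*t) + exp(3*t), 3*t*exp(3*t), 9*t*exp(3*t)]
  [0, exp(3*t), 0]
  [-t*exp(3*t), -t*exp(3*t), -3*t*exp(3*t) + exp(3*t)]

Strategy: write A = P · J · P⁻¹ where J is a Jordan canonical form, so e^{tA} = P · e^{tJ} · P⁻¹, and e^{tJ} can be computed block-by-block.

A has Jordan form
J =
  [3, 1, 0]
  [0, 3, 0]
  [0, 0, 3]
(up to reordering of blocks).

Per-block formulas:
  For a 2×2 Jordan block J_2(3): exp(t · J_2(3)) = e^(3t)·(I + t·N), where N is the 2×2 nilpotent shift.
  For a 1×1 block at λ = 3: exp(t · [3]) = [e^(3t)].

After assembling e^{tJ} and conjugating by P, we get:

e^{tA} =
  [3*t*exp(3*t) + exp(3*t), 3*t*exp(3*t), 9*t*exp(3*t)]
  [0, exp(3*t), 0]
  [-t*exp(3*t), -t*exp(3*t), -3*t*exp(3*t) + exp(3*t)]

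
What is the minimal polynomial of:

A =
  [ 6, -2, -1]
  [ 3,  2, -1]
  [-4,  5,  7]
x^3 - 15*x^2 + 75*x - 125

The characteristic polynomial is χ_A(x) = (x - 5)^3, so the eigenvalues are known. The minimal polynomial is
  m_A(x) = Π_λ (x − λ)^{k_λ}
where k_λ is the size of the *largest* Jordan block for λ (equivalently, the smallest k with (A − λI)^k v = 0 for every generalised eigenvector v of λ).

  λ = 5: largest Jordan block has size 3, contributing (x − 5)^3

So m_A(x) = (x - 5)^3 = x^3 - 15*x^2 + 75*x - 125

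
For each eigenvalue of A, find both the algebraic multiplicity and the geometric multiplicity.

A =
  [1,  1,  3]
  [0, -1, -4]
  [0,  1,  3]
λ = 1: alg = 3, geom = 1

Step 1 — factor the characteristic polynomial to read off the algebraic multiplicities:
  χ_A(x) = (x - 1)^3

Step 2 — compute geometric multiplicities via the rank-nullity identity g(λ) = n − rank(A − λI):
  rank(A − (1)·I) = 2, so dim ker(A − (1)·I) = n − 2 = 1

Summary:
  λ = 1: algebraic multiplicity = 3, geometric multiplicity = 1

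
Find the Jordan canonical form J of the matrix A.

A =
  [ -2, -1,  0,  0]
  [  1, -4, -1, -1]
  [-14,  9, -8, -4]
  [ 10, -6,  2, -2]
J_3(-4) ⊕ J_1(-4)

The characteristic polynomial is
  det(x·I − A) = x^4 + 16*x^3 + 96*x^2 + 256*x + 256 = (x + 4)^4

Eigenvalues and multiplicities (the geometric multiplicity of λ is n − rank(A − λI), which equals the number of Jordan blocks for λ):
  λ = -4: algebraic multiplicity = 4, geometric multiplicity = 2

Determining the block sizes for each eigenvalue:
  λ = -4: with am = 4 and gm = 2, the partition is not yet determined (e.g. several partitions of 4 into 2 parts exist). Let N = A − (-4)·I. Computing rank(N^1) = 2, rank(N^2) = 1, rank(N^3) = 0; the number of blocks of size ≥ j is rank(N^{j−1}) − rank(N^j), giving [2, 1, 1]. So we have 1 block(s) of size 3, 1 block(s) of size 1 → block sizes [3, 1]

Assembling the blocks gives a Jordan form
J =
  [-4,  1,  0,  0]
  [ 0, -4,  1,  0]
  [ 0,  0, -4,  0]
  [ 0,  0,  0, -4]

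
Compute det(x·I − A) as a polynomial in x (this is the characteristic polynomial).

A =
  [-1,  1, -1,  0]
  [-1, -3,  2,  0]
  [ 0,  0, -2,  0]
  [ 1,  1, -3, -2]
x^4 + 8*x^3 + 24*x^2 + 32*x + 16

Expanding det(x·I − A) (e.g. by cofactor expansion or by noting that A is similar to its Jordan form J, which has the same characteristic polynomial as A) gives
  χ_A(x) = x^4 + 8*x^3 + 24*x^2 + 32*x + 16
which factors as (x + 2)^4. The eigenvalues (with algebraic multiplicities) are λ = -2 with multiplicity 4.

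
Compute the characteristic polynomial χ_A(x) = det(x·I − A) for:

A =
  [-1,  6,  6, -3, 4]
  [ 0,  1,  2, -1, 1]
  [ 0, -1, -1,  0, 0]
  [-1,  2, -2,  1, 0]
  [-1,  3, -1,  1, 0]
x^5

Expanding det(x·I − A) (e.g. by cofactor expansion or by noting that A is similar to its Jordan form J, which has the same characteristic polynomial as A) gives
  χ_A(x) = x^5
which factors as x^5. The eigenvalues (with algebraic multiplicities) are λ = 0 with multiplicity 5.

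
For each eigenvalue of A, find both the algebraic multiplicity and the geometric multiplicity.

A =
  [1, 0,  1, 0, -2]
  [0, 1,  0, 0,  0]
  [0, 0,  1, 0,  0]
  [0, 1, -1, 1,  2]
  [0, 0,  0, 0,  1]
λ = 1: alg = 5, geom = 3

Step 1 — factor the characteristic polynomial to read off the algebraic multiplicities:
  χ_A(x) = (x - 1)^5

Step 2 — compute geometric multiplicities via the rank-nullity identity g(λ) = n − rank(A − λI):
  rank(A − (1)·I) = 2, so dim ker(A − (1)·I) = n − 2 = 3

Summary:
  λ = 1: algebraic multiplicity = 5, geometric multiplicity = 3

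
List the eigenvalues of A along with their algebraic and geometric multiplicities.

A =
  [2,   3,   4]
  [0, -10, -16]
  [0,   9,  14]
λ = 2: alg = 3, geom = 2

Step 1 — factor the characteristic polynomial to read off the algebraic multiplicities:
  χ_A(x) = (x - 2)^3

Step 2 — compute geometric multiplicities via the rank-nullity identity g(λ) = n − rank(A − λI):
  rank(A − (2)·I) = 1, so dim ker(A − (2)·I) = n − 1 = 2

Summary:
  λ = 2: algebraic multiplicity = 3, geometric multiplicity = 2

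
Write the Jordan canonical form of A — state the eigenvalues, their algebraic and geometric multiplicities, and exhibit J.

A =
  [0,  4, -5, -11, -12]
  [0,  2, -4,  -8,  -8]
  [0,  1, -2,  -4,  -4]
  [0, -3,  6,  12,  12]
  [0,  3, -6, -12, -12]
J_2(0) ⊕ J_2(0) ⊕ J_1(0)

The characteristic polynomial is
  det(x·I − A) = x^5

Eigenvalues and multiplicities (the geometric multiplicity of λ is n − rank(A − λI), which equals the number of Jordan blocks for λ):
  λ = 0: algebraic multiplicity = 5, geometric multiplicity = 3

Determining the block sizes for each eigenvalue:
  λ = 0: with am = 5 and gm = 3, the partition is not yet determined (e.g. several partitions of 5 into 3 parts exist). Let N = A − (0)·I. Computing rank(N^1) = 2, rank(N^2) = 0; the number of blocks of size ≥ j is rank(N^{j−1}) − rank(N^j), giving [3, 2]. So we have 2 block(s) of size 2, 1 block(s) of size 1 → block sizes [2, 2, 1]

Assembling the blocks gives a Jordan form
J =
  [0, 1, 0, 0, 0]
  [0, 0, 0, 0, 0]
  [0, 0, 0, 1, 0]
  [0, 0, 0, 0, 0]
  [0, 0, 0, 0, 0]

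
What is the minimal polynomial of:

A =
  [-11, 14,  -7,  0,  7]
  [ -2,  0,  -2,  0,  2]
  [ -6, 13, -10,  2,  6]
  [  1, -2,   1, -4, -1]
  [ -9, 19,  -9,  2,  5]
x^2 + 8*x + 16

The characteristic polynomial is χ_A(x) = (x + 4)^5, so the eigenvalues are known. The minimal polynomial is
  m_A(x) = Π_λ (x − λ)^{k_λ}
where k_λ is the size of the *largest* Jordan block for λ (equivalently, the smallest k with (A − λI)^k v = 0 for every generalised eigenvector v of λ).

  λ = -4: largest Jordan block has size 2, contributing (x + 4)^2

So m_A(x) = (x + 4)^2 = x^2 + 8*x + 16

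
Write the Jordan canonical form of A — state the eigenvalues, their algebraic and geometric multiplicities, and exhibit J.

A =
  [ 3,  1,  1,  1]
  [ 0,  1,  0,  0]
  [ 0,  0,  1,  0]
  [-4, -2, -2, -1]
J_2(1) ⊕ J_1(1) ⊕ J_1(1)

The characteristic polynomial is
  det(x·I − A) = x^4 - 4*x^3 + 6*x^2 - 4*x + 1 = (x - 1)^4

Eigenvalues and multiplicities (the geometric multiplicity of λ is n − rank(A − λI), which equals the number of Jordan blocks for λ):
  λ = 1: algebraic multiplicity = 4, geometric multiplicity = 3

Determining the block sizes for each eigenvalue:
  λ = 1: 3 blocks summing to 4 forces exactly one block of size 2 and the rest size 1 → block sizes [2, 1, 1]

Assembling the blocks gives a Jordan form
J =
  [1, 1, 0, 0]
  [0, 1, 0, 0]
  [0, 0, 1, 0]
  [0, 0, 0, 1]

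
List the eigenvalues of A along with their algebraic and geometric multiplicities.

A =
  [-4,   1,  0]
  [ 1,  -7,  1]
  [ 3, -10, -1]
λ = -4: alg = 3, geom = 1

Step 1 — factor the characteristic polynomial to read off the algebraic multiplicities:
  χ_A(x) = (x + 4)^3

Step 2 — compute geometric multiplicities via the rank-nullity identity g(λ) = n − rank(A − λI):
  rank(A − (-4)·I) = 2, so dim ker(A − (-4)·I) = n − 2 = 1

Summary:
  λ = -4: algebraic multiplicity = 3, geometric multiplicity = 1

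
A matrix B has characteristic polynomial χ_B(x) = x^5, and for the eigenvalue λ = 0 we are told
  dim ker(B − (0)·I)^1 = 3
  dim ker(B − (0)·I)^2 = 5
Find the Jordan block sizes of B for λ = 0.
Block sizes for λ = 0: [2, 2, 1]

From the dimensions of kernels of powers, the number of Jordan blocks of size at least j is d_j − d_{j−1} where d_j = dim ker(N^j) (with d_0 = 0). Computing the differences gives [3, 2].
The number of blocks of size exactly k is (#blocks of size ≥ k) − (#blocks of size ≥ k + 1), so the partition is: 1 block(s) of size 1, 2 block(s) of size 2.
In nonincreasing order the block sizes are [2, 2, 1].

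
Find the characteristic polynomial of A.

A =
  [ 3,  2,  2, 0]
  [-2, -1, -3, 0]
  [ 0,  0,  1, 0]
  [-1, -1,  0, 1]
x^4 - 4*x^3 + 6*x^2 - 4*x + 1

Expanding det(x·I − A) (e.g. by cofactor expansion or by noting that A is similar to its Jordan form J, which has the same characteristic polynomial as A) gives
  χ_A(x) = x^4 - 4*x^3 + 6*x^2 - 4*x + 1
which factors as (x - 1)^4. The eigenvalues (with algebraic multiplicities) are λ = 1 with multiplicity 4.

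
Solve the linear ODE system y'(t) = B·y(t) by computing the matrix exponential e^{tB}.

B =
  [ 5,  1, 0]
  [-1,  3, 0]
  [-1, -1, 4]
e^{tB} =
  [t*exp(4*t) + exp(4*t), t*exp(4*t), 0]
  [-t*exp(4*t), -t*exp(4*t) + exp(4*t), 0]
  [-t*exp(4*t), -t*exp(4*t), exp(4*t)]

Strategy: write B = P · J · P⁻¹ where J is a Jordan canonical form, so e^{tB} = P · e^{tJ} · P⁻¹, and e^{tJ} can be computed block-by-block.

B has Jordan form
J =
  [4, 1, 0]
  [0, 4, 0]
  [0, 0, 4]
(up to reordering of blocks).

Per-block formulas:
  For a 2×2 Jordan block J_2(4): exp(t · J_2(4)) = e^(4t)·(I + t·N), where N is the 2×2 nilpotent shift.
  For a 1×1 block at λ = 4: exp(t · [4]) = [e^(4t)].

After assembling e^{tJ} and conjugating by P, we get:

e^{tB} =
  [t*exp(4*t) + exp(4*t), t*exp(4*t), 0]
  [-t*exp(4*t), -t*exp(4*t) + exp(4*t), 0]
  [-t*exp(4*t), -t*exp(4*t), exp(4*t)]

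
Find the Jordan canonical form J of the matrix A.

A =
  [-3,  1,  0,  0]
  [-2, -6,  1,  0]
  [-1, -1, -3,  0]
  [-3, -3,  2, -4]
J_3(-4) ⊕ J_1(-4)

The characteristic polynomial is
  det(x·I − A) = x^4 + 16*x^3 + 96*x^2 + 256*x + 256 = (x + 4)^4

Eigenvalues and multiplicities (the geometric multiplicity of λ is n − rank(A − λI), which equals the number of Jordan blocks for λ):
  λ = -4: algebraic multiplicity = 4, geometric multiplicity = 2

Determining the block sizes for each eigenvalue:
  λ = -4: with am = 4 and gm = 2, the partition is not yet determined (e.g. several partitions of 4 into 2 parts exist). Let N = A − (-4)·I. Computing rank(N^1) = 2, rank(N^2) = 1, rank(N^3) = 0; the number of blocks of size ≥ j is rank(N^{j−1}) − rank(N^j), giving [2, 1, 1]. So we have 1 block(s) of size 3, 1 block(s) of size 1 → block sizes [3, 1]

Assembling the blocks gives a Jordan form
J =
  [-4,  1,  0,  0]
  [ 0, -4,  1,  0]
  [ 0,  0, -4,  0]
  [ 0,  0,  0, -4]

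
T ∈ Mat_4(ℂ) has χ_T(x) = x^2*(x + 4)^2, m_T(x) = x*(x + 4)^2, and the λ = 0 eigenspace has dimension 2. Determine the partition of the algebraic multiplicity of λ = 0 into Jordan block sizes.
Block sizes for λ = 0: [1, 1]

Step 1 — from the characteristic polynomial, algebraic multiplicity of λ = 0 is 2. From dim ker(T − (0)·I) = 2, there are exactly 2 Jordan blocks for λ = 0.
Step 2 — from the minimal polynomial, the factor (x − 0) tells us the largest block for λ = 0 has size 1.
Step 3 — with total size 2, 2 blocks, and largest block 1, the block sizes (in nonincreasing order) are [1, 1].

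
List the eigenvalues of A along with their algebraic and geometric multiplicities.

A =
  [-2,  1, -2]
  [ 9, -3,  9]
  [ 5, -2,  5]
λ = 0: alg = 3, geom = 1

Step 1 — factor the characteristic polynomial to read off the algebraic multiplicities:
  χ_A(x) = x^3

Step 2 — compute geometric multiplicities via the rank-nullity identity g(λ) = n − rank(A − λI):
  rank(A − (0)·I) = 2, so dim ker(A − (0)·I) = n − 2 = 1

Summary:
  λ = 0: algebraic multiplicity = 3, geometric multiplicity = 1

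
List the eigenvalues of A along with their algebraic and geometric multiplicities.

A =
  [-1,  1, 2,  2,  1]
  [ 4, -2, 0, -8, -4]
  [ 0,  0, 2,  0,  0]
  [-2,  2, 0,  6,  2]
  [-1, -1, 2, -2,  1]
λ = 0: alg = 2, geom = 1; λ = 2: alg = 3, geom = 3

Step 1 — factor the characteristic polynomial to read off the algebraic multiplicities:
  χ_A(x) = x^2*(x - 2)^3

Step 2 — compute geometric multiplicities via the rank-nullity identity g(λ) = n − rank(A − λI):
  rank(A − (0)·I) = 4, so dim ker(A − (0)·I) = n − 4 = 1
  rank(A − (2)·I) = 2, so dim ker(A − (2)·I) = n − 2 = 3

Summary:
  λ = 0: algebraic multiplicity = 2, geometric multiplicity = 1
  λ = 2: algebraic multiplicity = 3, geometric multiplicity = 3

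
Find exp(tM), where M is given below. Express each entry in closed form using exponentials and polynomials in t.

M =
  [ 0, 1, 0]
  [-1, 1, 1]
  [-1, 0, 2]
e^{tM} =
  [-t*exp(t) + exp(t), -t^2*exp(t)/2 + t*exp(t), t^2*exp(t)/2]
  [-t*exp(t), -t^2*exp(t)/2 + exp(t), t^2*exp(t)/2 + t*exp(t)]
  [-t*exp(t), -t^2*exp(t)/2, t^2*exp(t)/2 + t*exp(t) + exp(t)]

Strategy: write M = P · J · P⁻¹ where J is a Jordan canonical form, so e^{tM} = P · e^{tJ} · P⁻¹, and e^{tJ} can be computed block-by-block.

M has Jordan form
J =
  [1, 1, 0]
  [0, 1, 1]
  [0, 0, 1]
(up to reordering of blocks).

Per-block formulas:
  For a 3×3 Jordan block J_3(1): exp(t · J_3(1)) = e^(1t)·(I + t·N + (t^2/2)·N^2), where N is the 3×3 nilpotent shift.

After assembling e^{tJ} and conjugating by P, we get:

e^{tM} =
  [-t*exp(t) + exp(t), -t^2*exp(t)/2 + t*exp(t), t^2*exp(t)/2]
  [-t*exp(t), -t^2*exp(t)/2 + exp(t), t^2*exp(t)/2 + t*exp(t)]
  [-t*exp(t), -t^2*exp(t)/2, t^2*exp(t)/2 + t*exp(t) + exp(t)]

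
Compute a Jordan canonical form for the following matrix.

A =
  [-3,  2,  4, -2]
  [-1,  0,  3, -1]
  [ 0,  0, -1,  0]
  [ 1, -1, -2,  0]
J_3(-1) ⊕ J_1(-1)

The characteristic polynomial is
  det(x·I − A) = x^4 + 4*x^3 + 6*x^2 + 4*x + 1 = (x + 1)^4

Eigenvalues and multiplicities (the geometric multiplicity of λ is n − rank(A − λI), which equals the number of Jordan blocks for λ):
  λ = -1: algebraic multiplicity = 4, geometric multiplicity = 2

Determining the block sizes for each eigenvalue:
  λ = -1: with am = 4 and gm = 2, the partition is not yet determined (e.g. several partitions of 4 into 2 parts exist). Let N = A − (-1)·I. Computing rank(N^1) = 2, rank(N^2) = 1, rank(N^3) = 0; the number of blocks of size ≥ j is rank(N^{j−1}) − rank(N^j), giving [2, 1, 1]. So we have 1 block(s) of size 3, 1 block(s) of size 1 → block sizes [3, 1]

Assembling the blocks gives a Jordan form
J =
  [-1,  1,  0,  0]
  [ 0, -1,  1,  0]
  [ 0,  0, -1,  0]
  [ 0,  0,  0, -1]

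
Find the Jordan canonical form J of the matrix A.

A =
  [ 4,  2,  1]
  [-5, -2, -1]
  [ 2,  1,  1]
J_3(1)

The characteristic polynomial is
  det(x·I − A) = x^3 - 3*x^2 + 3*x - 1 = (x - 1)^3

Eigenvalues and multiplicities (the geometric multiplicity of λ is n − rank(A − λI), which equals the number of Jordan blocks for λ):
  λ = 1: algebraic multiplicity = 3, geometric multiplicity = 1

Determining the block sizes for each eigenvalue:
  λ = 1: one block (gm = 1), so the single block has size am = 3 → block sizes [3]

Assembling the blocks gives a Jordan form
J =
  [1, 1, 0]
  [0, 1, 1]
  [0, 0, 1]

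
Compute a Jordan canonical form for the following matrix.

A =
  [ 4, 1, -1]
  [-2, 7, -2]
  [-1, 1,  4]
J_2(5) ⊕ J_1(5)

The characteristic polynomial is
  det(x·I − A) = x^3 - 15*x^2 + 75*x - 125 = (x - 5)^3

Eigenvalues and multiplicities (the geometric multiplicity of λ is n − rank(A − λI), which equals the number of Jordan blocks for λ):
  λ = 5: algebraic multiplicity = 3, geometric multiplicity = 2

Determining the block sizes for each eigenvalue:
  λ = 5: 2 blocks summing to 3 forces exactly one block of size 2 and the rest size 1 → block sizes [2, 1]

Assembling the blocks gives a Jordan form
J =
  [5, 1, 0]
  [0, 5, 0]
  [0, 0, 5]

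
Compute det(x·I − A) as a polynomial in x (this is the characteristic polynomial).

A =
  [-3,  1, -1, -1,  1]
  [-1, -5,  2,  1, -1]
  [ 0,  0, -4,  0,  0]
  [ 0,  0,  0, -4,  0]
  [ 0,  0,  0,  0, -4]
x^5 + 20*x^4 + 160*x^3 + 640*x^2 + 1280*x + 1024

Expanding det(x·I − A) (e.g. by cofactor expansion or by noting that A is similar to its Jordan form J, which has the same characteristic polynomial as A) gives
  χ_A(x) = x^5 + 20*x^4 + 160*x^3 + 640*x^2 + 1280*x + 1024
which factors as (x + 4)^5. The eigenvalues (with algebraic multiplicities) are λ = -4 with multiplicity 5.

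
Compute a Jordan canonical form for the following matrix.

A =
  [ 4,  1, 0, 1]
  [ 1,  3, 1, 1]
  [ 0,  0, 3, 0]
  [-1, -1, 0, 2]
J_3(3) ⊕ J_1(3)

The characteristic polynomial is
  det(x·I − A) = x^4 - 12*x^3 + 54*x^2 - 108*x + 81 = (x - 3)^4

Eigenvalues and multiplicities (the geometric multiplicity of λ is n − rank(A − λI), which equals the number of Jordan blocks for λ):
  λ = 3: algebraic multiplicity = 4, geometric multiplicity = 2

Determining the block sizes for each eigenvalue:
  λ = 3: with am = 4 and gm = 2, the partition is not yet determined (e.g. several partitions of 4 into 2 parts exist). Let N = A − (3)·I. Computing rank(N^1) = 2, rank(N^2) = 1, rank(N^3) = 0; the number of blocks of size ≥ j is rank(N^{j−1}) − rank(N^j), giving [2, 1, 1]. So we have 1 block(s) of size 3, 1 block(s) of size 1 → block sizes [3, 1]

Assembling the blocks gives a Jordan form
J =
  [3, 1, 0, 0]
  [0, 3, 1, 0]
  [0, 0, 3, 0]
  [0, 0, 0, 3]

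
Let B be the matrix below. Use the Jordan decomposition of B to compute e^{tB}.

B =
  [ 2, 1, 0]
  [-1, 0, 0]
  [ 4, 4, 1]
e^{tB} =
  [t*exp(t) + exp(t), t*exp(t), 0]
  [-t*exp(t), -t*exp(t) + exp(t), 0]
  [4*t*exp(t), 4*t*exp(t), exp(t)]

Strategy: write B = P · J · P⁻¹ where J is a Jordan canonical form, so e^{tB} = P · e^{tJ} · P⁻¹, and e^{tJ} can be computed block-by-block.

B has Jordan form
J =
  [1, 1, 0]
  [0, 1, 0]
  [0, 0, 1]
(up to reordering of blocks).

Per-block formulas:
  For a 2×2 Jordan block J_2(1): exp(t · J_2(1)) = e^(1t)·(I + t·N), where N is the 2×2 nilpotent shift.
  For a 1×1 block at λ = 1: exp(t · [1]) = [e^(1t)].

After assembling e^{tJ} and conjugating by P, we get:

e^{tB} =
  [t*exp(t) + exp(t), t*exp(t), 0]
  [-t*exp(t), -t*exp(t) + exp(t), 0]
  [4*t*exp(t), 4*t*exp(t), exp(t)]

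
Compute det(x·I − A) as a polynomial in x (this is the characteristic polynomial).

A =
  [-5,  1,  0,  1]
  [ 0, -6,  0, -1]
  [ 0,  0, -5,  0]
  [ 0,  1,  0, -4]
x^4 + 20*x^3 + 150*x^2 + 500*x + 625

Expanding det(x·I − A) (e.g. by cofactor expansion or by noting that A is similar to its Jordan form J, which has the same characteristic polynomial as A) gives
  χ_A(x) = x^4 + 20*x^3 + 150*x^2 + 500*x + 625
which factors as (x + 5)^4. The eigenvalues (with algebraic multiplicities) are λ = -5 with multiplicity 4.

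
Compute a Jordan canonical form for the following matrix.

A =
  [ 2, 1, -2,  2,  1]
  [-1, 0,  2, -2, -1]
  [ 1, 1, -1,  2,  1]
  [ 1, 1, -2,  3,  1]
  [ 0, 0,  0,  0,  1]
J_2(1) ⊕ J_1(1) ⊕ J_1(1) ⊕ J_1(1)

The characteristic polynomial is
  det(x·I − A) = x^5 - 5*x^4 + 10*x^3 - 10*x^2 + 5*x - 1 = (x - 1)^5

Eigenvalues and multiplicities (the geometric multiplicity of λ is n − rank(A − λI), which equals the number of Jordan blocks for λ):
  λ = 1: algebraic multiplicity = 5, geometric multiplicity = 4

Determining the block sizes for each eigenvalue:
  λ = 1: 4 blocks summing to 5 forces exactly one block of size 2 and the rest size 1 → block sizes [2, 1, 1, 1]

Assembling the blocks gives a Jordan form
J =
  [1, 1, 0, 0, 0]
  [0, 1, 0, 0, 0]
  [0, 0, 1, 0, 0]
  [0, 0, 0, 1, 0]
  [0, 0, 0, 0, 1]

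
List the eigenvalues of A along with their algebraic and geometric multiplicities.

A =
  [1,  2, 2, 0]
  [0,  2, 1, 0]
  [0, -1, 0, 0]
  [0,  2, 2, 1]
λ = 1: alg = 4, geom = 3

Step 1 — factor the characteristic polynomial to read off the algebraic multiplicities:
  χ_A(x) = (x - 1)^4

Step 2 — compute geometric multiplicities via the rank-nullity identity g(λ) = n − rank(A − λI):
  rank(A − (1)·I) = 1, so dim ker(A − (1)·I) = n − 1 = 3

Summary:
  λ = 1: algebraic multiplicity = 4, geometric multiplicity = 3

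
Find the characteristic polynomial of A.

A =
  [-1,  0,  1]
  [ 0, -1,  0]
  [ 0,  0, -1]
x^3 + 3*x^2 + 3*x + 1

Expanding det(x·I − A) (e.g. by cofactor expansion or by noting that A is similar to its Jordan form J, which has the same characteristic polynomial as A) gives
  χ_A(x) = x^3 + 3*x^2 + 3*x + 1
which factors as (x + 1)^3. The eigenvalues (with algebraic multiplicities) are λ = -1 with multiplicity 3.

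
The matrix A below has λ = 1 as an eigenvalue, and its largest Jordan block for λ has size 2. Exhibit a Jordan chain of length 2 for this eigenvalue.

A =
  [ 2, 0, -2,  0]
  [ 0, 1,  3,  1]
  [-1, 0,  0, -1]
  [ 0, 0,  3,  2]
A Jordan chain for λ = 1 of length 2:
v_1 = (-2, 3, -1, 3)ᵀ
v_2 = (0, 0, 1, 0)ᵀ

Let N = A − (1)·I. We want v_2 with N^2 v_2 = 0 but N^1 v_2 ≠ 0; then v_{j-1} := N · v_j for j = 2, …, 2.

Pick v_2 = (0, 0, 1, 0)ᵀ.
Then v_1 = N · v_2 = (-2, 3, -1, 3)ᵀ.

Sanity check: (A − (1)·I) v_1 = (0, 0, 0, 0)ᵀ = 0. ✓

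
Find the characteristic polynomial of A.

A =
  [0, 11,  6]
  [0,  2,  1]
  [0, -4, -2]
x^3

Expanding det(x·I − A) (e.g. by cofactor expansion or by noting that A is similar to its Jordan form J, which has the same characteristic polynomial as A) gives
  χ_A(x) = x^3
which factors as x^3. The eigenvalues (with algebraic multiplicities) are λ = 0 with multiplicity 3.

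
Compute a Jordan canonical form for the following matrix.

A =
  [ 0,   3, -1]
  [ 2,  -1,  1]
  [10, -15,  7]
J_2(2) ⊕ J_1(2)

The characteristic polynomial is
  det(x·I − A) = x^3 - 6*x^2 + 12*x - 8 = (x - 2)^3

Eigenvalues and multiplicities (the geometric multiplicity of λ is n − rank(A − λI), which equals the number of Jordan blocks for λ):
  λ = 2: algebraic multiplicity = 3, geometric multiplicity = 2

Determining the block sizes for each eigenvalue:
  λ = 2: 2 blocks summing to 3 forces exactly one block of size 2 and the rest size 1 → block sizes [2, 1]

Assembling the blocks gives a Jordan form
J =
  [2, 1, 0]
  [0, 2, 0]
  [0, 0, 2]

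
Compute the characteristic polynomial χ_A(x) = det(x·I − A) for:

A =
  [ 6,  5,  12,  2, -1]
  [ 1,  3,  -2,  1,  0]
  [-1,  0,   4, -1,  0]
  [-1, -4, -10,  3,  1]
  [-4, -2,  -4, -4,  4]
x^5 - 20*x^4 + 160*x^3 - 640*x^2 + 1280*x - 1024

Expanding det(x·I − A) (e.g. by cofactor expansion or by noting that A is similar to its Jordan form J, which has the same characteristic polynomial as A) gives
  χ_A(x) = x^5 - 20*x^4 + 160*x^3 - 640*x^2 + 1280*x - 1024
which factors as (x - 4)^5. The eigenvalues (with algebraic multiplicities) are λ = 4 with multiplicity 5.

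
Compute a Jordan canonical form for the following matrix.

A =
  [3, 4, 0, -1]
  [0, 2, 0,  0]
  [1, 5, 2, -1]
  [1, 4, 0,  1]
J_2(2) ⊕ J_2(2)

The characteristic polynomial is
  det(x·I − A) = x^4 - 8*x^3 + 24*x^2 - 32*x + 16 = (x - 2)^4

Eigenvalues and multiplicities (the geometric multiplicity of λ is n − rank(A − λI), which equals the number of Jordan blocks for λ):
  λ = 2: algebraic multiplicity = 4, geometric multiplicity = 2

Determining the block sizes for each eigenvalue:
  λ = 2: with am = 4 and gm = 2, the partition is not yet determined (e.g. several partitions of 4 into 2 parts exist). Let N = A − (2)·I. Computing rank(N^1) = 2, rank(N^2) = 0; the number of blocks of size ≥ j is rank(N^{j−1}) − rank(N^j), giving [2, 2]. So we have 2 block(s) of size 2 → block sizes [2, 2]

Assembling the blocks gives a Jordan form
J =
  [2, 1, 0, 0]
  [0, 2, 0, 0]
  [0, 0, 2, 1]
  [0, 0, 0, 2]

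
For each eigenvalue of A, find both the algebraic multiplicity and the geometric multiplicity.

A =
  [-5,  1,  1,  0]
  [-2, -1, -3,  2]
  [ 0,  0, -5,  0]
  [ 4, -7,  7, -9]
λ = -5: alg = 4, geom = 2

Step 1 — factor the characteristic polynomial to read off the algebraic multiplicities:
  χ_A(x) = (x + 5)^4

Step 2 — compute geometric multiplicities via the rank-nullity identity g(λ) = n − rank(A − λI):
  rank(A − (-5)·I) = 2, so dim ker(A − (-5)·I) = n − 2 = 2

Summary:
  λ = -5: algebraic multiplicity = 4, geometric multiplicity = 2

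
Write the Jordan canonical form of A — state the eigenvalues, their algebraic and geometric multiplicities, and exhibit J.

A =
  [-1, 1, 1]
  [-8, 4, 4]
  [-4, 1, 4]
J_2(2) ⊕ J_1(3)

The characteristic polynomial is
  det(x·I − A) = x^3 - 7*x^2 + 16*x - 12 = (x - 3)*(x - 2)^2

Eigenvalues and multiplicities (the geometric multiplicity of λ is n − rank(A − λI), which equals the number of Jordan blocks for λ):
  λ = 2: algebraic multiplicity = 2, geometric multiplicity = 1
  λ = 3: algebraic multiplicity = 1, geometric multiplicity = 1

Determining the block sizes for each eigenvalue:
  λ = 2: one block (gm = 1), so the single block has size am = 2 → block sizes [2]
  λ = 3: one block (gm = 1), so the single block has size am = 1 → block sizes [1]

Assembling the blocks gives a Jordan form
J =
  [2, 1, 0]
  [0, 2, 0]
  [0, 0, 3]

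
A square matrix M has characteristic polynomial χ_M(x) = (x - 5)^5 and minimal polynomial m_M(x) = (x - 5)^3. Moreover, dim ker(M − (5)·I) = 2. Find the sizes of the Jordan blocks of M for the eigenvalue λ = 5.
Block sizes for λ = 5: [3, 2]

Step 1 — from the characteristic polynomial, algebraic multiplicity of λ = 5 is 5. From dim ker(M − (5)·I) = 2, there are exactly 2 Jordan blocks for λ = 5.
Step 2 — from the minimal polynomial, the factor (x − 5)^3 tells us the largest block for λ = 5 has size 3.
Step 3 — with total size 5, 2 blocks, and largest block 3, the block sizes (in nonincreasing order) are [3, 2].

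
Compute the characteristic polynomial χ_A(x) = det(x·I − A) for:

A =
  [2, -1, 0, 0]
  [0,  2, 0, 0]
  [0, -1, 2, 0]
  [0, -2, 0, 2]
x^4 - 8*x^3 + 24*x^2 - 32*x + 16

Expanding det(x·I − A) (e.g. by cofactor expansion or by noting that A is similar to its Jordan form J, which has the same characteristic polynomial as A) gives
  χ_A(x) = x^4 - 8*x^3 + 24*x^2 - 32*x + 16
which factors as (x - 2)^4. The eigenvalues (with algebraic multiplicities) are λ = 2 with multiplicity 4.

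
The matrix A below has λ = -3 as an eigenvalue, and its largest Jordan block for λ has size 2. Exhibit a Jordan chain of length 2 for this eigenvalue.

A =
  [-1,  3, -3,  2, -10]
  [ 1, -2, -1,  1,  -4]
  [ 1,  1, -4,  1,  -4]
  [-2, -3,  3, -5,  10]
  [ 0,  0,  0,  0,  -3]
A Jordan chain for λ = -3 of length 2:
v_1 = (2, 1, 1, -2, 0)ᵀ
v_2 = (1, 0, 0, 0, 0)ᵀ

Let N = A − (-3)·I. We want v_2 with N^2 v_2 = 0 but N^1 v_2 ≠ 0; then v_{j-1} := N · v_j for j = 2, …, 2.

Pick v_2 = (1, 0, 0, 0, 0)ᵀ.
Then v_1 = N · v_2 = (2, 1, 1, -2, 0)ᵀ.

Sanity check: (A − (-3)·I) v_1 = (0, 0, 0, 0, 0)ᵀ = 0. ✓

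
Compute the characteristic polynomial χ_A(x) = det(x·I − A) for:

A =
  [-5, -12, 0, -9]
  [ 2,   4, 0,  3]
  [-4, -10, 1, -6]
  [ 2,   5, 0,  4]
x^4 - 4*x^3 + 6*x^2 - 4*x + 1

Expanding det(x·I − A) (e.g. by cofactor expansion or by noting that A is similar to its Jordan form J, which has the same characteristic polynomial as A) gives
  χ_A(x) = x^4 - 4*x^3 + 6*x^2 - 4*x + 1
which factors as (x - 1)^4. The eigenvalues (with algebraic multiplicities) are λ = 1 with multiplicity 4.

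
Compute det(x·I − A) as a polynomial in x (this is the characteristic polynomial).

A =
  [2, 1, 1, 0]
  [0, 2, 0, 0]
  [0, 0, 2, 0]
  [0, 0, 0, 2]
x^4 - 8*x^3 + 24*x^2 - 32*x + 16

Expanding det(x·I − A) (e.g. by cofactor expansion or by noting that A is similar to its Jordan form J, which has the same characteristic polynomial as A) gives
  χ_A(x) = x^4 - 8*x^3 + 24*x^2 - 32*x + 16
which factors as (x - 2)^4. The eigenvalues (with algebraic multiplicities) are λ = 2 with multiplicity 4.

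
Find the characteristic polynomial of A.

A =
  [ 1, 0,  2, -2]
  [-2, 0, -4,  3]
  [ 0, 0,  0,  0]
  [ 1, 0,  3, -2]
x^4 + x^3

Expanding det(x·I − A) (e.g. by cofactor expansion or by noting that A is similar to its Jordan form J, which has the same characteristic polynomial as A) gives
  χ_A(x) = x^4 + x^3
which factors as x^3*(x + 1). The eigenvalues (with algebraic multiplicities) are λ = -1 with multiplicity 1, λ = 0 with multiplicity 3.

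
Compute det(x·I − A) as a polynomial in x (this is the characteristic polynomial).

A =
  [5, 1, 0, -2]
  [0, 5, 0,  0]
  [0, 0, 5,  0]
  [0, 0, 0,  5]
x^4 - 20*x^3 + 150*x^2 - 500*x + 625

Expanding det(x·I − A) (e.g. by cofactor expansion or by noting that A is similar to its Jordan form J, which has the same characteristic polynomial as A) gives
  χ_A(x) = x^4 - 20*x^3 + 150*x^2 - 500*x + 625
which factors as (x - 5)^4. The eigenvalues (with algebraic multiplicities) are λ = 5 with multiplicity 4.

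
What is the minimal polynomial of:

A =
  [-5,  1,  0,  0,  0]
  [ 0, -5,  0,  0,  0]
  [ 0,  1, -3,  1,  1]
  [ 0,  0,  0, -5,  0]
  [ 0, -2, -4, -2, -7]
x^2 + 10*x + 25

The characteristic polynomial is χ_A(x) = (x + 5)^5, so the eigenvalues are known. The minimal polynomial is
  m_A(x) = Π_λ (x − λ)^{k_λ}
where k_λ is the size of the *largest* Jordan block for λ (equivalently, the smallest k with (A − λI)^k v = 0 for every generalised eigenvector v of λ).

  λ = -5: largest Jordan block has size 2, contributing (x + 5)^2

So m_A(x) = (x + 5)^2 = x^2 + 10*x + 25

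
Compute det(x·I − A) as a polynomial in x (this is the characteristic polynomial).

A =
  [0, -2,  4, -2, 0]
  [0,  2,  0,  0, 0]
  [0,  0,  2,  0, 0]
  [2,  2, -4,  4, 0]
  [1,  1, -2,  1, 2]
x^5 - 10*x^4 + 40*x^3 - 80*x^2 + 80*x - 32

Expanding det(x·I − A) (e.g. by cofactor expansion or by noting that A is similar to its Jordan form J, which has the same characteristic polynomial as A) gives
  χ_A(x) = x^5 - 10*x^4 + 40*x^3 - 80*x^2 + 80*x - 32
which factors as (x - 2)^5. The eigenvalues (with algebraic multiplicities) are λ = 2 with multiplicity 5.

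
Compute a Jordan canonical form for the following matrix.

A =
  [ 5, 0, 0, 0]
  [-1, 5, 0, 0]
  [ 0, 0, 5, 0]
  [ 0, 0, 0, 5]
J_2(5) ⊕ J_1(5) ⊕ J_1(5)

The characteristic polynomial is
  det(x·I − A) = x^4 - 20*x^3 + 150*x^2 - 500*x + 625 = (x - 5)^4

Eigenvalues and multiplicities (the geometric multiplicity of λ is n − rank(A − λI), which equals the number of Jordan blocks for λ):
  λ = 5: algebraic multiplicity = 4, geometric multiplicity = 3

Determining the block sizes for each eigenvalue:
  λ = 5: 3 blocks summing to 4 forces exactly one block of size 2 and the rest size 1 → block sizes [2, 1, 1]

Assembling the blocks gives a Jordan form
J =
  [5, 1, 0, 0]
  [0, 5, 0, 0]
  [0, 0, 5, 0]
  [0, 0, 0, 5]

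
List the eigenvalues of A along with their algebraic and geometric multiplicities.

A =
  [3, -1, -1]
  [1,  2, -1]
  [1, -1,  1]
λ = 2: alg = 3, geom = 1

Step 1 — factor the characteristic polynomial to read off the algebraic multiplicities:
  χ_A(x) = (x - 2)^3

Step 2 — compute geometric multiplicities via the rank-nullity identity g(λ) = n − rank(A − λI):
  rank(A − (2)·I) = 2, so dim ker(A − (2)·I) = n − 2 = 1

Summary:
  λ = 2: algebraic multiplicity = 3, geometric multiplicity = 1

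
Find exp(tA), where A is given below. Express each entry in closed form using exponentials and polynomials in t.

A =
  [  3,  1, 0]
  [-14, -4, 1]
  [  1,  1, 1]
e^{tA} =
  [-5*t^2/2 + 3*t + 1, -t^2/2 + t, t^2/2]
  [15*t^2/2 - 14*t, 3*t^2/2 - 4*t + 1, -3*t^2/2 + t]
  [-5*t^2 + t, -t^2 + t, t^2 + t + 1]

Strategy: write A = P · J · P⁻¹ where J is a Jordan canonical form, so e^{tA} = P · e^{tJ} · P⁻¹, and e^{tJ} can be computed block-by-block.

A has Jordan form
J =
  [0, 1, 0]
  [0, 0, 1]
  [0, 0, 0]
(up to reordering of blocks).

Per-block formulas:
  For a 3×3 Jordan block J_3(0): exp(t · J_3(0)) = e^(0t)·(I + t·N + (t^2/2)·N^2), where N is the 3×3 nilpotent shift.

After assembling e^{tJ} and conjugating by P, we get:

e^{tA} =
  [-5*t^2/2 + 3*t + 1, -t^2/2 + t, t^2/2]
  [15*t^2/2 - 14*t, 3*t^2/2 - 4*t + 1, -3*t^2/2 + t]
  [-5*t^2 + t, -t^2 + t, t^2 + t + 1]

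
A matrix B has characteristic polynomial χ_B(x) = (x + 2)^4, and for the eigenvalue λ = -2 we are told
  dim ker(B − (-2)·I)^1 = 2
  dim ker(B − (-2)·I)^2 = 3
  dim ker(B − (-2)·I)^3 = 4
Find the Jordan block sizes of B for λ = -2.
Block sizes for λ = -2: [3, 1]

From the dimensions of kernels of powers, the number of Jordan blocks of size at least j is d_j − d_{j−1} where d_j = dim ker(N^j) (with d_0 = 0). Computing the differences gives [2, 1, 1].
The number of blocks of size exactly k is (#blocks of size ≥ k) − (#blocks of size ≥ k + 1), so the partition is: 1 block(s) of size 1, 1 block(s) of size 3.
In nonincreasing order the block sizes are [3, 1].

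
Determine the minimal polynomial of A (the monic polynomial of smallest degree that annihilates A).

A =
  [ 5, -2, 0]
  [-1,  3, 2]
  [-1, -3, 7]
x^3 - 15*x^2 + 75*x - 125

The characteristic polynomial is χ_A(x) = (x - 5)^3, so the eigenvalues are known. The minimal polynomial is
  m_A(x) = Π_λ (x − λ)^{k_λ}
where k_λ is the size of the *largest* Jordan block for λ (equivalently, the smallest k with (A − λI)^k v = 0 for every generalised eigenvector v of λ).

  λ = 5: largest Jordan block has size 3, contributing (x − 5)^3

So m_A(x) = (x - 5)^3 = x^3 - 15*x^2 + 75*x - 125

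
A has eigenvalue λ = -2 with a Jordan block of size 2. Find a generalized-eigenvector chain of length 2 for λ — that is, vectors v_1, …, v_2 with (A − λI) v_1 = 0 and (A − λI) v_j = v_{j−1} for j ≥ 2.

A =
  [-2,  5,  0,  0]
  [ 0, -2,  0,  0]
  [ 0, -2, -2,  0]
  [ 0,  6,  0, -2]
A Jordan chain for λ = -2 of length 2:
v_1 = (5, 0, -2, 6)ᵀ
v_2 = (0, 1, 0, 0)ᵀ

Let N = A − (-2)·I. We want v_2 with N^2 v_2 = 0 but N^1 v_2 ≠ 0; then v_{j-1} := N · v_j for j = 2, …, 2.

Pick v_2 = (0, 1, 0, 0)ᵀ.
Then v_1 = N · v_2 = (5, 0, -2, 6)ᵀ.

Sanity check: (A − (-2)·I) v_1 = (0, 0, 0, 0)ᵀ = 0. ✓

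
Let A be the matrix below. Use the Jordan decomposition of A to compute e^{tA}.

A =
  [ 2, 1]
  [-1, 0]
e^{tA} =
  [t*exp(t) + exp(t), t*exp(t)]
  [-t*exp(t), -t*exp(t) + exp(t)]

Strategy: write A = P · J · P⁻¹ where J is a Jordan canonical form, so e^{tA} = P · e^{tJ} · P⁻¹, and e^{tJ} can be computed block-by-block.

A has Jordan form
J =
  [1, 1]
  [0, 1]
(up to reordering of blocks).

Per-block formulas:
  For a 2×2 Jordan block J_2(1): exp(t · J_2(1)) = e^(1t)·(I + t·N), where N is the 2×2 nilpotent shift.

After assembling e^{tJ} and conjugating by P, we get:

e^{tA} =
  [t*exp(t) + exp(t), t*exp(t)]
  [-t*exp(t), -t*exp(t) + exp(t)]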